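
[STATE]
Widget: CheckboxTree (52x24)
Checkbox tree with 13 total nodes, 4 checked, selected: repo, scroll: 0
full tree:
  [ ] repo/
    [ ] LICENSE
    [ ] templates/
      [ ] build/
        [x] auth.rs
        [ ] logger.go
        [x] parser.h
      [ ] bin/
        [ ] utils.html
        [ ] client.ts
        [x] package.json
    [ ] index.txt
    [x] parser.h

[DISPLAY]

>[-] repo/                                          
   [ ] LICENSE                                      
   [-] templates/                                   
     [-] build/                                     
       [x] auth.rs                                  
       [ ] logger.go                                
       [x] parser.h                                 
     [-] bin/                                       
       [ ] utils.html                               
       [ ] client.ts                                
       [x] package.json                             
   [ ] index.txt                                    
   [x] parser.h                                     
                                                    
                                                    
                                                    
                                                    
                                                    
                                                    
                                                    
                                                    
                                                    
                                                    
                                                    


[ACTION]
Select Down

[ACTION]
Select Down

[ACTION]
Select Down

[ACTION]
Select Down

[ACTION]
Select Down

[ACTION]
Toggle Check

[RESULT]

 [-] repo/                                          
   [ ] LICENSE                                      
   [-] templates/                                   
     [x] build/                                     
       [x] auth.rs                                  
>      [x] logger.go                                
       [x] parser.h                                 
     [-] bin/                                       
       [ ] utils.html                               
       [ ] client.ts                                
       [x] package.json                             
   [ ] index.txt                                    
   [x] parser.h                                     
                                                    
                                                    
                                                    
                                                    
                                                    
                                                    
                                                    
                                                    
                                                    
                                                    
                                                    


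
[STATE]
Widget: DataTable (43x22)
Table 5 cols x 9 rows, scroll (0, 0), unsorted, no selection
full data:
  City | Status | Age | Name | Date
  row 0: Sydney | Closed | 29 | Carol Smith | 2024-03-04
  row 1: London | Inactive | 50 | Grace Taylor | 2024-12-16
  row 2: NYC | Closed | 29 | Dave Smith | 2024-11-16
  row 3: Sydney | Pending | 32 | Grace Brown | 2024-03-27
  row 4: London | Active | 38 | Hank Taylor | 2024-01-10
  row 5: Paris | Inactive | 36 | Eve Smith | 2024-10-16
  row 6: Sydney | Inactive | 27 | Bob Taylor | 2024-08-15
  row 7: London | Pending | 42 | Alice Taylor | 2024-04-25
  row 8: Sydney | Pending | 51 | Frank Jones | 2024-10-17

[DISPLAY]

City  │Status  │Age│Name        │Date      
──────┼────────┼───┼────────────┼──────────
Sydney│Closed  │29 │Carol Smith │2024-03-04
London│Inactive│50 │Grace Taylor│2024-12-16
NYC   │Closed  │29 │Dave Smith  │2024-11-16
Sydney│Pending │32 │Grace Brown │2024-03-27
London│Active  │38 │Hank Taylor │2024-01-10
Paris │Inactive│36 │Eve Smith   │2024-10-16
Sydney│Inactive│27 │Bob Taylor  │2024-08-15
London│Pending │42 │Alice Taylor│2024-04-25
Sydney│Pending │51 │Frank Jones │2024-10-17
                                           
                                           
                                           
                                           
                                           
                                           
                                           
                                           
                                           
                                           
                                           


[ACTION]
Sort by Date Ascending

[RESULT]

City  │Status  │Age│Name        │Date     ▲
──────┼────────┼───┼────────────┼──────────
London│Active  │38 │Hank Taylor │2024-01-10
Sydney│Closed  │29 │Carol Smith │2024-03-04
Sydney│Pending │32 │Grace Brown │2024-03-27
London│Pending │42 │Alice Taylor│2024-04-25
Sydney│Inactive│27 │Bob Taylor  │2024-08-15
Paris │Inactive│36 │Eve Smith   │2024-10-16
Sydney│Pending │51 │Frank Jones │2024-10-17
NYC   │Closed  │29 │Dave Smith  │2024-11-16
London│Inactive│50 │Grace Taylor│2024-12-16
                                           
                                           
                                           
                                           
                                           
                                           
                                           
                                           
                                           
                                           
                                           


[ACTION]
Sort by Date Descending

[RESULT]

City  │Status  │Age│Name        │Date     ▼
──────┼────────┼───┼────────────┼──────────
London│Inactive│50 │Grace Taylor│2024-12-16
NYC   │Closed  │29 │Dave Smith  │2024-11-16
Sydney│Pending │51 │Frank Jones │2024-10-17
Paris │Inactive│36 │Eve Smith   │2024-10-16
Sydney│Inactive│27 │Bob Taylor  │2024-08-15
London│Pending │42 │Alice Taylor│2024-04-25
Sydney│Pending │32 │Grace Brown │2024-03-27
Sydney│Closed  │29 │Carol Smith │2024-03-04
London│Active  │38 │Hank Taylor │2024-01-10
                                           
                                           
                                           
                                           
                                           
                                           
                                           
                                           
                                           
                                           
                                           


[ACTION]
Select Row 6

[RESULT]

City  │Status  │Age│Name        │Date     ▼
──────┼────────┼───┼────────────┼──────────
London│Inactive│50 │Grace Taylor│2024-12-16
NYC   │Closed  │29 │Dave Smith  │2024-11-16
Sydney│Pending │51 │Frank Jones │2024-10-17
Paris │Inactive│36 │Eve Smith   │2024-10-16
Sydney│Inactive│27 │Bob Taylor  │2024-08-15
London│Pending │42 │Alice Taylor│2024-04-25
>ydney│Pending │32 │Grace Brown │2024-03-27
Sydney│Closed  │29 │Carol Smith │2024-03-04
London│Active  │38 │Hank Taylor │2024-01-10
                                           
                                           
                                           
                                           
                                           
                                           
                                           
                                           
                                           
                                           
                                           


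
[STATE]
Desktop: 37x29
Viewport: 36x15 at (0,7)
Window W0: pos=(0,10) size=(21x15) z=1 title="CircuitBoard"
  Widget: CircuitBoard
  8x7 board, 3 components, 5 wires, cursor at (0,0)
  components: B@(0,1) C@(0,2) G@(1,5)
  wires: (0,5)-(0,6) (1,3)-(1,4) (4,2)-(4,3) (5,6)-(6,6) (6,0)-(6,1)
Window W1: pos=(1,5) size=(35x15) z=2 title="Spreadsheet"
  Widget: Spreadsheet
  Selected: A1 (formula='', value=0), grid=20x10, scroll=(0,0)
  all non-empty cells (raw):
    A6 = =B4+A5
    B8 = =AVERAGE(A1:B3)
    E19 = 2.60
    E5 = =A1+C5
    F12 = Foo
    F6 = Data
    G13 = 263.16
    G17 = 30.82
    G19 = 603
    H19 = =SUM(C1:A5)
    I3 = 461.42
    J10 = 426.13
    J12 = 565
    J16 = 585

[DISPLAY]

 ┠─────────────────────────────────┨
 ┃A1:                              ┃
 ┃       A       B       C       D ┃
┏┃---------------------------------┃
┃┃  1      [0]       0       0     ┃
┠┃  2        0       0       0     ┃
┃┃  3        0       0       0     ┃
┃┃  4        0       0       0     ┃
┃┃  5        0       0       0     ┃
┃┃  6        0       0       0     ┃
┃┃  7        0       0       0     ┃
┃┃  8        0       0       0     ┃
┃┗━━━━━━━━━━━━━━━━━━━━━━━━━━━━━━━━━┛
┃3                  ┃               
┃                   ┃               


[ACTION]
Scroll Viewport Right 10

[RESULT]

┠─────────────────────────────────┨ 
┃A1:                              ┃ 
┃       A       B       C       D ┃ 
┃---------------------------------┃ 
┃  1      [0]       0       0     ┃ 
┃  2        0       0       0     ┃ 
┃  3        0       0       0     ┃ 
┃  4        0       0       0     ┃ 
┃  5        0       0       0     ┃ 
┃  6        0       0       0     ┃ 
┃  7        0       0       0     ┃ 
┃  8        0       0       0     ┃ 
┗━━━━━━━━━━━━━━━━━━━━━━━━━━━━━━━━━┛ 
3                  ┃                
                   ┃                


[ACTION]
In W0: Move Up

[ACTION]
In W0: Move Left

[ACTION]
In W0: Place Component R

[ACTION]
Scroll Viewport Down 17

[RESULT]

┃  4        0       0       0     ┃ 
┃  5        0       0       0     ┃ 
┃  6        0       0       0     ┃ 
┃  7        0       0       0     ┃ 
┃  8        0       0       0     ┃ 
┗━━━━━━━━━━━━━━━━━━━━━━━━━━━━━━━━━┛ 
3                  ┃                
                   ┃                
4           · ─ ·  ┃                
                   ┃                
━━━━━━━━━━━━━━━━━━━┛                
                                    
                                    
                                    
                                    


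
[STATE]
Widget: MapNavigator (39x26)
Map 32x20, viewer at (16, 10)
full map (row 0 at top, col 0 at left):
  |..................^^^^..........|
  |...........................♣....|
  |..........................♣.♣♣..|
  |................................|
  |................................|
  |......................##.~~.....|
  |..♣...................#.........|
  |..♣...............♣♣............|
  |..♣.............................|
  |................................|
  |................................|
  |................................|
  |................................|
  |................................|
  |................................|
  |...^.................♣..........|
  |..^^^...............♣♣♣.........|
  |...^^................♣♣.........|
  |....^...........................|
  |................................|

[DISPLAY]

                                       
                                       
                                       
   ..................^^^^..........    
   ...........................♣....    
   ..........................♣.♣♣..    
   ................................    
   ................................    
   ......................##.~~.....    
   ..♣...................#.........    
   ..♣...............♣♣............    
   ..♣.............................    
   ................................    
   ................@...............    
   ................................    
   ................................    
   ................................    
   ................................    
   ...^.................♣..........    
   ..^^^...............♣♣♣.........    
   ...^^................♣♣.........    
   ....^...........................    
   ................................    
                                       
                                       
                                       


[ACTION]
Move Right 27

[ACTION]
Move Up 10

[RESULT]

                                       
                                       
                                       
                                       
                                       
                                       
                                       
                                       
                                       
                                       
                                       
                                       
                                       
......^^^^.........@                   
...............♣....                   
..............♣.♣♣..                   
....................                   
....................                   
..........##.~~.....                   
..........#.........                   
......♣♣............                   
....................                   
....................                   
....................                   
....................                   
....................                   


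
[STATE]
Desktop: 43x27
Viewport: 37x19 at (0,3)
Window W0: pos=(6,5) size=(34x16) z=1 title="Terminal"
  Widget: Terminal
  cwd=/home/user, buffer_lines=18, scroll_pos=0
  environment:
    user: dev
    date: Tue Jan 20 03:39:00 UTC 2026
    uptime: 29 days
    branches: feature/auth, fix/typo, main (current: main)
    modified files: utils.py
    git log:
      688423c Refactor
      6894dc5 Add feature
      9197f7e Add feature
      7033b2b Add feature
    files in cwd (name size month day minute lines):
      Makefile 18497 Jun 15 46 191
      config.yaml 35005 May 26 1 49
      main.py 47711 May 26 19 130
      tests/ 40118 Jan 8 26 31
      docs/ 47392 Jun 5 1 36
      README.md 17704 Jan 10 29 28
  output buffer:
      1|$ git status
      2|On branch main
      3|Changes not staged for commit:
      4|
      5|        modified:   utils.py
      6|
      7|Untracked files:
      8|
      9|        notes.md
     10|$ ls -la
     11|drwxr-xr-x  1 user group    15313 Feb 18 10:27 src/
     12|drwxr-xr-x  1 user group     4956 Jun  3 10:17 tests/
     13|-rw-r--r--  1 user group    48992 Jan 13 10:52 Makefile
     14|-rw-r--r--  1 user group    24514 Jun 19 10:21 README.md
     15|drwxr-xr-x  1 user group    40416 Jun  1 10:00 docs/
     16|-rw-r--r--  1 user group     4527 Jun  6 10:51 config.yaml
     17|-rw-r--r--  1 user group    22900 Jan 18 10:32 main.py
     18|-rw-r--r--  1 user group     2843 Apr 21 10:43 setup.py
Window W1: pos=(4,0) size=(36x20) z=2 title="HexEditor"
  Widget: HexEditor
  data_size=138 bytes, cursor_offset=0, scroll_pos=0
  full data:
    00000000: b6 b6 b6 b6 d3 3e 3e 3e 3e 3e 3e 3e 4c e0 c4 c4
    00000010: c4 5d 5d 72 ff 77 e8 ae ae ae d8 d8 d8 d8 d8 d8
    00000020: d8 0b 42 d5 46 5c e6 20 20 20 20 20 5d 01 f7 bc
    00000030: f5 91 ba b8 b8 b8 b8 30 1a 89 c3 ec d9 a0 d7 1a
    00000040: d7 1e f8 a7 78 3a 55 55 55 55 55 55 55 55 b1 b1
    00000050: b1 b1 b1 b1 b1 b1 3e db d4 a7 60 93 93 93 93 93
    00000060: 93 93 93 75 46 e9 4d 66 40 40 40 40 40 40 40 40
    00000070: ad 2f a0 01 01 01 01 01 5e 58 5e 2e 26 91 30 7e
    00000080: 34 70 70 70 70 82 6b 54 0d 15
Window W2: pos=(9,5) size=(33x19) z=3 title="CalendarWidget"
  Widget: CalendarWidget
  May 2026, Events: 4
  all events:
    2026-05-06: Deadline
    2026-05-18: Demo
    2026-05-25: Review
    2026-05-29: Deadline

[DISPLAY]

    ┃00000000  B6 b6 b6 b6 d3 3e 3e 3
    ┃00000010  c4 5d 5d 72 ff 77 e8 a
    ┃0000┏━━━━━━━━━━━━━━━━━━━━━━━━━━━
    ┃0000┃ CalendarWidget            
    ┃0000┠───────────────────────────
    ┃0000┃            May 2026       
    ┃0000┃Mo Tu We Th Fr Sa Su       
    ┃0000┃             1  2  3       
    ┃0000┃ 4  5  6*  7  8  9 10      
    ┃    ┃11 12 13 14 15 16 17       
    ┃    ┃18* 19 20 21 22 23 24      
    ┃    ┃25* 26 27 28 29* 30 31     
    ┃    ┃                           
    ┃    ┃                           
    ┃    ┃                           
    ┃    ┃                           
    ┗━━━━┃                           
      ┗━━┃                           
         ┃                           


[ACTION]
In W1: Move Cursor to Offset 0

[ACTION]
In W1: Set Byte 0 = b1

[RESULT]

    ┃00000000  B1 b6 b6 b6 d3 3e 3e 3
    ┃00000010  c4 5d 5d 72 ff 77 e8 a
    ┃0000┏━━━━━━━━━━━━━━━━━━━━━━━━━━━
    ┃0000┃ CalendarWidget            
    ┃0000┠───────────────────────────
    ┃0000┃            May 2026       
    ┃0000┃Mo Tu We Th Fr Sa Su       
    ┃0000┃             1  2  3       
    ┃0000┃ 4  5  6*  7  8  9 10      
    ┃    ┃11 12 13 14 15 16 17       
    ┃    ┃18* 19 20 21 22 23 24      
    ┃    ┃25* 26 27 28 29* 30 31     
    ┃    ┃                           
    ┃    ┃                           
    ┃    ┃                           
    ┃    ┃                           
    ┗━━━━┃                           
      ┗━━┃                           
         ┃                           


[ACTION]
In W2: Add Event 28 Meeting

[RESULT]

    ┃00000000  B1 b6 b6 b6 d3 3e 3e 3
    ┃00000010  c4 5d 5d 72 ff 77 e8 a
    ┃0000┏━━━━━━━━━━━━━━━━━━━━━━━━━━━
    ┃0000┃ CalendarWidget            
    ┃0000┠───────────────────────────
    ┃0000┃            May 2026       
    ┃0000┃Mo Tu We Th Fr Sa Su       
    ┃0000┃             1  2  3       
    ┃0000┃ 4  5  6*  7  8  9 10      
    ┃    ┃11 12 13 14 15 16 17       
    ┃    ┃18* 19 20 21 22 23 24      
    ┃    ┃25* 26 27 28* 29* 30 31    
    ┃    ┃                           
    ┃    ┃                           
    ┃    ┃                           
    ┃    ┃                           
    ┗━━━━┃                           
      ┗━━┃                           
         ┃                           


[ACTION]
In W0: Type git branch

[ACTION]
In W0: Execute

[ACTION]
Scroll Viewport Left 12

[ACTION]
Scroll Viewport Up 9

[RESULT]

    ┏━━━━━━━━━━━━━━━━━━━━━━━━━━━━━━━━
    ┃ HexEditor                      
    ┠────────────────────────────────
    ┃00000000  B1 b6 b6 b6 d3 3e 3e 3
    ┃00000010  c4 5d 5d 72 ff 77 e8 a
    ┃0000┏━━━━━━━━━━━━━━━━━━━━━━━━━━━
    ┃0000┃ CalendarWidget            
    ┃0000┠───────────────────────────
    ┃0000┃            May 2026       
    ┃0000┃Mo Tu We Th Fr Sa Su       
    ┃0000┃             1  2  3       
    ┃0000┃ 4  5  6*  7  8  9 10      
    ┃    ┃11 12 13 14 15 16 17       
    ┃    ┃18* 19 20 21 22 23 24      
    ┃    ┃25* 26 27 28* 29* 30 31    
    ┃    ┃                           
    ┃    ┃                           
    ┃    ┃                           
    ┃    ┃                           


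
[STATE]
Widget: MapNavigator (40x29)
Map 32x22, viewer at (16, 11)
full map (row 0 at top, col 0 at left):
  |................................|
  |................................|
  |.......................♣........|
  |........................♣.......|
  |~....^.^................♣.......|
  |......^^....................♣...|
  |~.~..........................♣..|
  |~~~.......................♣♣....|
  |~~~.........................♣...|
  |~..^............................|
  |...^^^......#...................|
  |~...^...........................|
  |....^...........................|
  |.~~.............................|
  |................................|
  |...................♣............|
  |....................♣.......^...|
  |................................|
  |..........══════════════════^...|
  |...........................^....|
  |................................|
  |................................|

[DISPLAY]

                                        
                                        
                                        
    ................................    
    ................................    
    .......................♣........    
    ........................♣.......    
    ~....^.^................♣.......    
    ......^^....................♣...    
    ~.~..........................♣..    
    ~~~.......................♣♣....    
    ~~~.........................♣...    
    ~..^............................    
    ...^^^......#...................    
    ~...^...........@...............    
    ....^...........................    
    .~~.............................    
    ................................    
    ...................♣............    
    ....................♣.......^...    
    ................................    
    ..........══════════════════^...    
    ...........................^....    
    ................................    
    ................................    
                                        
                                        
                                        
                                        


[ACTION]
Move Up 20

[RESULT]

                                        
                                        
                                        
                                        
                                        
                                        
                                        
                                        
                                        
                                        
                                        
                                        
                                        
                                        
    ................@...............    
    ................................    
    .......................♣........    
    ........................♣.......    
    ~....^.^................♣.......    
    ......^^....................♣...    
    ~.~..........................♣..    
    ~~~.......................♣♣....    
    ~~~.........................♣...    
    ~..^............................    
    ...^^^......#...................    
    ~...^...........................    
    ....^...........................    
    .~~.............................    
    ................................    


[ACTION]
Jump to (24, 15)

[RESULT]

............................            
...................♣........            
....................♣.......            
.^.^................♣.......            
..^^....................♣...            
.........................♣..            
......................♣♣....            
........................♣...            
............................            
^^......#...................            
^...........................            
^...........................            
............................            
............................            
...............♣....@.......            
................♣.......^...            
............................            
......══════════════════^...            
.......................^....            
............................            
............................            
                                        
                                        
                                        
                                        
                                        
                                        
                                        
                                        


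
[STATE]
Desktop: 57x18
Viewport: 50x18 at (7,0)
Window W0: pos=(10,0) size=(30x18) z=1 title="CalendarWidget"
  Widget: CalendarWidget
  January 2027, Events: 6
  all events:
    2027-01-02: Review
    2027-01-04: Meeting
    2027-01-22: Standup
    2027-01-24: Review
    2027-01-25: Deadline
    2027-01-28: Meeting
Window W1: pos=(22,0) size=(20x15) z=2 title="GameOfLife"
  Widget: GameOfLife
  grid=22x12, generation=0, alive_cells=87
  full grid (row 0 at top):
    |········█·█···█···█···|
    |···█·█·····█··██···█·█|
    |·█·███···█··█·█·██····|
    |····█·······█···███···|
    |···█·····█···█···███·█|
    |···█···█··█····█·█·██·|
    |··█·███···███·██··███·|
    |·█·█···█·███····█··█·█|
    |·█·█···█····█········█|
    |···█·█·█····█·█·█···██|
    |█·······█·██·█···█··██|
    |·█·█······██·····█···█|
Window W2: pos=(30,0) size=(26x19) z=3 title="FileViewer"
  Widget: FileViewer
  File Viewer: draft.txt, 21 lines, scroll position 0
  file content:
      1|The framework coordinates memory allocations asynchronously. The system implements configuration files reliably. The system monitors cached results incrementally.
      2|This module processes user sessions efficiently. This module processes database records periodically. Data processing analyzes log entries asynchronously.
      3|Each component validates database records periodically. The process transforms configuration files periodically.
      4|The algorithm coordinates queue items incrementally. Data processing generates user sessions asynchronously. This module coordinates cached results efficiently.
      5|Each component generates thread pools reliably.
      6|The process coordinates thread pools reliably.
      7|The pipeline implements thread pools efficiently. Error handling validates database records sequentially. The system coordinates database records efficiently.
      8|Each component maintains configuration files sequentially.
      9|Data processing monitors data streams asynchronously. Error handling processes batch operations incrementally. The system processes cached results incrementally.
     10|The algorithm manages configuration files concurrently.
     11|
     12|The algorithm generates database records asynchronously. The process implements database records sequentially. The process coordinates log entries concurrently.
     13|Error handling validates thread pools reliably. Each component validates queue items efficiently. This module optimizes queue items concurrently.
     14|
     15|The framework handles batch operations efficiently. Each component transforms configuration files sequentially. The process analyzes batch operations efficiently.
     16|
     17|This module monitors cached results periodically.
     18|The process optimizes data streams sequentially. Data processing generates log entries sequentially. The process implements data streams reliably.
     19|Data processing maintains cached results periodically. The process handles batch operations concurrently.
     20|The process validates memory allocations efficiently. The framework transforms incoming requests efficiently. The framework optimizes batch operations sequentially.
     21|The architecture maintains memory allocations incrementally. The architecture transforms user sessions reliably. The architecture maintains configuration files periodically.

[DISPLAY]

   ┏━━━━━━━━━━━┏━━━━━━━┏━━━━━━━━━━━━━━━━━━━━━━━━┓ 
   ┃ CalendarWi┃ GameOf┃ FileViewer             ┃ 
   ┠───────────┠───────┠────────────────────────┨ 
   ┃        Jan┃Gen: 0 ┃The framework coordinat▲┃ 
   ┃Mo Tu We Th┃·█·█···┃This module processes u█┃ 
   ┃           ┃·███···┃Each component validate░┃ 
   ┃ 4*  5  6  ┃··█····┃The algorithm coordinat░┃ 
   ┃11 12 13 14┃·█·····┃Each component generate░┃ 
   ┃18 19 20 21┃·█···█·┃The process coordinates░┃ 
   ┃25* 26 27 2┃█·███··┃The pipeline implements░┃ 
   ┃           ┃·█···█·┃Each component maintain░┃ 
   ┃           ┃·█···█·┃Data processing monitor░┃ 
   ┃           ┃·█·█·█·┃The algorithm manages c░┃ 
   ┃           ┃······█┃                       ░┃ 
   ┃           ┗━━━━━━━┃The algorithm generates░┃ 
   ┃                   ┃Error handling validate░┃ 
   ┃                   ┃                       ░┃ 
   ┗━━━━━━━━━━━━━━━━━━━┃The framework handles b▼┃ 


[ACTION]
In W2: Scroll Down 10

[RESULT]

   ┏━━━━━━━━━━━┏━━━━━━━┏━━━━━━━━━━━━━━━━━━━━━━━━┓ 
   ┃ CalendarWi┃ GameOf┃ FileViewer             ┃ 
   ┠───────────┠───────┠────────────────────────┨ 
   ┃        Jan┃Gen: 0 ┃The pipeline implements▲┃ 
   ┃Mo Tu We Th┃·█·█···┃Each component maintain░┃ 
   ┃           ┃·███···┃Data processing monitor░┃ 
   ┃ 4*  5  6  ┃··█····┃The algorithm manages c░┃ 
   ┃11 12 13 14┃·█·····┃                       ░┃ 
   ┃18 19 20 21┃·█···█·┃The algorithm generates░┃ 
   ┃25* 26 27 2┃█·███··┃Error handling validate░┃ 
   ┃           ┃·█···█·┃                       ░┃ 
   ┃           ┃·█···█·┃The framework handles b░┃ 
   ┃           ┃·█·█·█·┃                       ░┃ 
   ┃           ┃······█┃This module monitors ca░┃ 
   ┃           ┗━━━━━━━┃The process optimizes d░┃ 
   ┃                   ┃Data processing maintai░┃ 
   ┃                   ┃The process validates m█┃ 
   ┗━━━━━━━━━━━━━━━━━━━┃The architecture mainta▼┃ 


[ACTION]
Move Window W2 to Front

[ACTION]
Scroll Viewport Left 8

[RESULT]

          ┏━━━━━━━━━━━┏━━━━━━━┏━━━━━━━━━━━━━━━━━━━
          ┃ CalendarWi┃ GameOf┃ FileViewer        
          ┠───────────┠───────┠───────────────────
          ┃        Jan┃Gen: 0 ┃The pipeline implem
          ┃Mo Tu We Th┃·█·█···┃Each component main
          ┃           ┃·███···┃Data processing mon
          ┃ 4*  5  6  ┃··█····┃The algorithm manag
          ┃11 12 13 14┃·█·····┃                   
          ┃18 19 20 21┃·█···█·┃The algorithm gener
          ┃25* 26 27 2┃█·███··┃Error handling vali
          ┃           ┃·█···█·┃                   
          ┃           ┃·█···█·┃The framework handl
          ┃           ┃·█·█·█·┃                   
          ┃           ┃······█┃This module monitor
          ┃           ┗━━━━━━━┃The process optimiz
          ┃                   ┃Data processing mai
          ┃                   ┃The process validat
          ┗━━━━━━━━━━━━━━━━━━━┃The architecture ma


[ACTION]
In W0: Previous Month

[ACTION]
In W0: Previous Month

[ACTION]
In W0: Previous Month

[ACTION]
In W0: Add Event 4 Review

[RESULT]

          ┏━━━━━━━━━━━┏━━━━━━━┏━━━━━━━━━━━━━━━━━━━
          ┃ CalendarWi┃ GameOf┃ FileViewer        
          ┠───────────┠───────┠───────────────────
          ┃        Oct┃Gen: 0 ┃The pipeline implem
          ┃Mo Tu We Th┃·█·█···┃Each component main
          ┃          1┃·███···┃Data processing mon
          ┃ 5  6  7  8┃··█····┃The algorithm manag
          ┃12 13 14 15┃·█·····┃                   
          ┃19 20 21 22┃·█···█·┃The algorithm gener
          ┃26 27 28 29┃█·███··┃Error handling vali
          ┃           ┃·█···█·┃                   
          ┃           ┃·█···█·┃The framework handl
          ┃           ┃·█·█·█·┃                   
          ┃           ┃······█┃This module monitor
          ┃           ┗━━━━━━━┃The process optimiz
          ┃                   ┃Data processing mai
          ┃                   ┃The process validat
          ┗━━━━━━━━━━━━━━━━━━━┃The architecture ma


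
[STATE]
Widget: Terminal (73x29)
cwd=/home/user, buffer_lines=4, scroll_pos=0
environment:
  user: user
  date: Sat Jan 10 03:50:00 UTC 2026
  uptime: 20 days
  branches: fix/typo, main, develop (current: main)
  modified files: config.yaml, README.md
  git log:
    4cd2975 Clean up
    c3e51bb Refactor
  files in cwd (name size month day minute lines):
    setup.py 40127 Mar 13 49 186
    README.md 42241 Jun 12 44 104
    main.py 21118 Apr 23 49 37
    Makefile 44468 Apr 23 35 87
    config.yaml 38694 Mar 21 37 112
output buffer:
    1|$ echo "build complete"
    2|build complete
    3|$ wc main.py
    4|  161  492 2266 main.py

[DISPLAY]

$ echo "build complete"                                                  
build complete                                                           
$ wc main.py                                                             
  161  492 2266 main.py                                                  
$ █                                                                      
                                                                         
                                                                         
                                                                         
                                                                         
                                                                         
                                                                         
                                                                         
                                                                         
                                                                         
                                                                         
                                                                         
                                                                         
                                                                         
                                                                         
                                                                         
                                                                         
                                                                         
                                                                         
                                                                         
                                                                         
                                                                         
                                                                         
                                                                         
                                                                         


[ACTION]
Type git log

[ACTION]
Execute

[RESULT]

$ echo "build complete"                                                  
build complete                                                           
$ wc main.py                                                             
  161  492 2266 main.py                                                  
$ git log                                                                
4cd2975 Clean up                                                         
c3e51bb Refactor                                                         
$ █                                                                      
                                                                         
                                                                         
                                                                         
                                                                         
                                                                         
                                                                         
                                                                         
                                                                         
                                                                         
                                                                         
                                                                         
                                                                         
                                                                         
                                                                         
                                                                         
                                                                         
                                                                         
                                                                         
                                                                         
                                                                         
                                                                         


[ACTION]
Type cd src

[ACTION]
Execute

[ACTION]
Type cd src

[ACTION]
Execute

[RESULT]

$ echo "build complete"                                                  
build complete                                                           
$ wc main.py                                                             
  161  492 2266 main.py                                                  
$ git log                                                                
4cd2975 Clean up                                                         
c3e51bb Refactor                                                         
$ cd src                                                                 
                                                                         
$ cd src                                                                 
                                                                         
$ █                                                                      
                                                                         
                                                                         
                                                                         
                                                                         
                                                                         
                                                                         
                                                                         
                                                                         
                                                                         
                                                                         
                                                                         
                                                                         
                                                                         
                                                                         
                                                                         
                                                                         
                                                                         
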